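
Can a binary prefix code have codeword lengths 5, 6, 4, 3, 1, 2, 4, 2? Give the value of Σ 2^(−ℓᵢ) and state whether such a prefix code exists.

With common denominator 2^6 = 64: Σ 2^(−ℓᵢ) = 2/64 + 1/64 + 4/64 + 8/64 + 32/64 + 16/64 + 4/64 + 16/64 = 83/64 = 1.296875.
Kraft's inequality requires Σ ≤ 1; here Σ = 1.296875 > 1, so no such prefix code exists.

1.296875; no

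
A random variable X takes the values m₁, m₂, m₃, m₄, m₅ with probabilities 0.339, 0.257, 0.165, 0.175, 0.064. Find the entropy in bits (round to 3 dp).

2.156 bits

H = −Σ pᵢ log₂ pᵢ.
−0.339·log₂(0.339) = 0.5291
−0.257·log₂(0.257) = 0.5038
−0.165·log₂(0.165) = 0.4289
−0.175·log₂(0.175) = 0.4401
−0.064·log₂(0.064) = 0.2538
Sum ≈ 2.1556 → 2.156 bits.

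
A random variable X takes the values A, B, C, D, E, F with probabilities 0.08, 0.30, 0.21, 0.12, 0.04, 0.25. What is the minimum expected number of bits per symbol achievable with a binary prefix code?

Repeatedly combine the two least-probable nodes; the expected code length is the sum of the merged weights.
merge 1/25 + 2/25 → 3/25
merge 3/25 + 3/25 → 6/25
merge 21/100 + 6/25 → 9/20
merge 1/4 + 3/10 → 11/20
merge 9/20 + 11/20 → 1
L = 3/25 + 6/25 + 9/20 + 11/20 + 1 = 59/25 = 2.36 bits/symbol.

2.36 bits/symbol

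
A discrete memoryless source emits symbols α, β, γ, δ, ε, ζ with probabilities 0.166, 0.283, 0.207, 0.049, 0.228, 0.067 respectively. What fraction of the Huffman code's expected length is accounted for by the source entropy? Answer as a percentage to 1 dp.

99.1%

Entropy H = −Σ p log₂ p ≈ 2.3766 bits.
Huffman merges: 49/1000+67/1000→29/250; 29/250+83/500→141/500; 207/1000+57/250→87/200; 141/500+283/1000→113/200; 87/200+113/200→1. L = 1199/500 ≈ 2.3980.
Efficiency = H/L = 2.3766/2.3980 = 99.1%.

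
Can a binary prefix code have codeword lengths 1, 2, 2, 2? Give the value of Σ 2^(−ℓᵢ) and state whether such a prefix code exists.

With common denominator 2^2 = 4: Σ 2^(−ℓᵢ) = 2/4 + 1/4 + 1/4 + 1/4 = 5/4 = 1.25.
Kraft's inequality requires Σ ≤ 1; here Σ = 1.25 > 1, so no such prefix code exists.

1.25; no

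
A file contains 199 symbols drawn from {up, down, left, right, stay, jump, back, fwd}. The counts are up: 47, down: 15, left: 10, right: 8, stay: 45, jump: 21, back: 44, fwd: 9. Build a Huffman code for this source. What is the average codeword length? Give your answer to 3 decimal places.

Probabilities are the counts divided by 199.
Repeatedly combine the two least-probable nodes; the expected code length is the sum of the merged weights.
merge 8/199 + 9/199 → 17/199
merge 10/199 + 15/199 → 25/199
merge 17/199 + 21/199 → 38/199
merge 25/199 + 38/199 → 63/199
merge 44/199 + 45/199 → 89/199
merge 47/199 + 63/199 → 110/199
merge 89/199 + 110/199 → 1
L = 17/199 + 25/199 + 38/199 + 63/199 + 89/199 + 110/199 + 1 = 541/199 ≈ 2.719 bits/symbol.

2.719 bits/symbol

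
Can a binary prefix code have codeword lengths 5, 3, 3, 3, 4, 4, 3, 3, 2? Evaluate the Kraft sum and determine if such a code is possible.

1.03125; no

With common denominator 2^5 = 32: Σ 2^(−ℓᵢ) = 1/32 + 4/32 + 4/32 + 4/32 + 2/32 + 2/32 + 4/32 + 4/32 + 8/32 = 33/32 = 1.03125.
Kraft's inequality requires Σ ≤ 1; here Σ = 1.03125 > 1, so no such prefix code exists.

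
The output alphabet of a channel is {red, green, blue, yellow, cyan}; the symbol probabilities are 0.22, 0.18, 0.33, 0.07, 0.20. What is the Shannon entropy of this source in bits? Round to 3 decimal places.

2.187 bits

H = −Σ pᵢ log₂ pᵢ.
−0.22·log₂(0.22) = 0.4806
−0.18·log₂(0.18) = 0.4453
−0.33·log₂(0.33) = 0.5278
−0.07·log₂(0.07) = 0.2686
−0.20·log₂(0.20) = 0.4644
Sum ≈ 2.1866 → 2.187 bits.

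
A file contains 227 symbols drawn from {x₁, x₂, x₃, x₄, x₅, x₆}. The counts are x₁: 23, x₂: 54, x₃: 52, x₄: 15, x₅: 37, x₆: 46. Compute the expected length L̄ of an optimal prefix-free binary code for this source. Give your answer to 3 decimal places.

2.498 bits/symbol

Probabilities are the counts divided by 227.
Repeatedly combine the two least-probable nodes; the expected code length is the sum of the merged weights.
merge 15/227 + 23/227 → 38/227
merge 37/227 + 38/227 → 75/227
merge 46/227 + 52/227 → 98/227
merge 54/227 + 75/227 → 129/227
merge 98/227 + 129/227 → 1
L = 38/227 + 75/227 + 98/227 + 129/227 + 1 = 567/227 ≈ 2.498 bits/symbol.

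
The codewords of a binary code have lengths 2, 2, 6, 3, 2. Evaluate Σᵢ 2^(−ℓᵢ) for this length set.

0.890625

With common denominator 2^6 = 64: Σ 2^(−ℓᵢ) = 16/64 + 16/64 + 1/64 + 8/64 + 16/64 = 57/64 = 0.890625.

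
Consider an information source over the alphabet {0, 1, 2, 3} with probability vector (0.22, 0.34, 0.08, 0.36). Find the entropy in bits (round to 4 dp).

H = −Σ pᵢ log₂ pᵢ.
−0.22·log₂(0.22) = 0.4806
−0.34·log₂(0.34) = 0.5292
−0.08·log₂(0.08) = 0.2915
−0.36·log₂(0.36) = 0.5306
Sum ≈ 1.8319 → 1.8319 bits.

1.8319 bits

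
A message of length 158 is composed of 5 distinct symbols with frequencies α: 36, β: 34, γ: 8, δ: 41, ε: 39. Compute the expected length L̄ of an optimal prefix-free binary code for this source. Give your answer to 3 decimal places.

2.266 bits/symbol

Probabilities are the counts divided by 158.
Repeatedly combine the two least-probable nodes; the expected code length is the sum of the merged weights.
merge 4/79 + 17/79 → 21/79
merge 18/79 + 39/158 → 75/158
merge 41/158 + 21/79 → 83/158
merge 75/158 + 83/158 → 1
L = 21/79 + 75/158 + 83/158 + 1 = 179/79 ≈ 2.266 bits/symbol.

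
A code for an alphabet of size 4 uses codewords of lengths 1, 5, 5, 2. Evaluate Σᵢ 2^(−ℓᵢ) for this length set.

0.8125

With common denominator 2^5 = 32: Σ 2^(−ℓᵢ) = 16/32 + 1/32 + 1/32 + 8/32 = 26/32 = 0.8125.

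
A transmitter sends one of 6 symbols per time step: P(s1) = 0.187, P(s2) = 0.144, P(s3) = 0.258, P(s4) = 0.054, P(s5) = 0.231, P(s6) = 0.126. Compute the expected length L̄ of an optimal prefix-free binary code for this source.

Repeatedly combine the two least-probable nodes; the expected code length is the sum of the merged weights.
merge 27/500 + 63/500 → 9/50
merge 18/125 + 9/50 → 81/250
merge 187/1000 + 231/1000 → 209/500
merge 129/500 + 81/250 → 291/500
merge 209/500 + 291/500 → 1
L = 9/50 + 81/250 + 209/500 + 291/500 + 1 = 313/125 = 2.504 bits/symbol.

2.504 bits/symbol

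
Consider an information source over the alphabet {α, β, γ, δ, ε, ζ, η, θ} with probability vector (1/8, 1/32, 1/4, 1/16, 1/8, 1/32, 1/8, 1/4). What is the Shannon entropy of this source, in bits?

2.6875 bits

Each probability is a power of 1/2, so log₂(1/p) is an integer.
H = Σ p·log₂(1/p) = 1/8·3 + 1/32·5 + 1/4·2 + 1/16·4 + 1/8·3 + 1/32·5 + 1/8·3 + 1/4·2 = 2.6875 bits.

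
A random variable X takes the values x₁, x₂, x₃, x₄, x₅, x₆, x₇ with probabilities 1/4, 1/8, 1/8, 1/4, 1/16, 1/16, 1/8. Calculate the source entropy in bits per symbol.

Each probability is a power of 1/2, so log₂(1/p) is an integer.
H = Σ p·log₂(1/p) = 1/4·2 + 1/8·3 + 1/8·3 + 1/4·2 + 1/16·4 + 1/16·4 + 1/8·3 = 2.625 bits.

2.625 bits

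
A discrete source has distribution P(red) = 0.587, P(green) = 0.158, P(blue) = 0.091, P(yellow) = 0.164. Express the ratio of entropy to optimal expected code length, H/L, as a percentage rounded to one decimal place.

97.1%

Entropy H = −Σ p log₂ p ≈ 1.6142 bits.
Huffman merges: 91/1000+79/500→249/1000; 41/250+249/1000→413/1000; 413/1000+587/1000→1. L = 831/500 ≈ 1.6620.
Efficiency = H/L = 1.6142/1.6620 = 97.1%.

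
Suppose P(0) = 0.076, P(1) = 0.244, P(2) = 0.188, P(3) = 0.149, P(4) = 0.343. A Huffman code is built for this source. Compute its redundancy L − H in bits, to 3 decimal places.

Entropy H = −Σ p log₂ p ≈ 2.1712 bits.
Huffman merges: 19/250+149/1000→9/40; 47/250+9/40→413/1000; 61/250+343/1000→587/1000; 413/1000+587/1000→1. L = 89/40 ≈ 2.2250.
L − H = 2.2250 − 2.1712 = 0.054 bits.

0.054 bits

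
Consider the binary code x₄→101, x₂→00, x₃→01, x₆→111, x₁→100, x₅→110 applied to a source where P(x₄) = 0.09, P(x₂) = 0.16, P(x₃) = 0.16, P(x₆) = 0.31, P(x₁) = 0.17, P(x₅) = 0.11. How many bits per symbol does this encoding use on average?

L̄ = Σ pᵢ·ℓᵢ = 0.09·3 + 0.16·2 + 0.16·2 + 0.31·3 + 0.17·3 + 0.11·3 = 2.68 bits/symbol.

2.68 bits/symbol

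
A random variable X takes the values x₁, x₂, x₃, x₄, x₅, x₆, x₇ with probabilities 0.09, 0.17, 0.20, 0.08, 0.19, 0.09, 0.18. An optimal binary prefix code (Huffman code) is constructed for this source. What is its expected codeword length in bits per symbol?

2.78 bits/symbol

Repeatedly combine the two least-probable nodes; the expected code length is the sum of the merged weights.
merge 2/25 + 9/100 → 17/100
merge 9/100 + 17/100 → 13/50
merge 17/100 + 9/50 → 7/20
merge 19/100 + 1/5 → 39/100
merge 13/50 + 7/20 → 61/100
merge 39/100 + 61/100 → 1
L = 17/100 + 13/50 + 7/20 + 39/100 + 61/100 + 1 = 139/50 = 2.78 bits/symbol.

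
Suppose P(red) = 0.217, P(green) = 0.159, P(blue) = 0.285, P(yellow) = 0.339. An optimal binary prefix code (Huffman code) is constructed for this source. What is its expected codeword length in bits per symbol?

Repeatedly combine the two least-probable nodes; the expected code length is the sum of the merged weights.
merge 159/1000 + 217/1000 → 47/125
merge 57/200 + 339/1000 → 78/125
merge 47/125 + 78/125 → 1
L = 47/125 + 78/125 + 1 = 2 bits/symbol.

2 bits/symbol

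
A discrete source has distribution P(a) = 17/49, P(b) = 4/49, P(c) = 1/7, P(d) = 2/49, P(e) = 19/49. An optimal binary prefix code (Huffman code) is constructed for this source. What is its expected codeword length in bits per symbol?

2 bits/symbol

Repeatedly combine the two least-probable nodes; the expected code length is the sum of the merged weights.
merge 2/49 + 4/49 → 6/49
merge 6/49 + 1/7 → 13/49
merge 13/49 + 17/49 → 30/49
merge 19/49 + 30/49 → 1
L = 6/49 + 13/49 + 30/49 + 1 = 2 bits/symbol.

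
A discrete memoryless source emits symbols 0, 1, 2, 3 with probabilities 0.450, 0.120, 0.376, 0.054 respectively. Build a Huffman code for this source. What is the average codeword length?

Repeatedly combine the two least-probable nodes; the expected code length is the sum of the merged weights.
merge 27/500 + 3/25 → 87/500
merge 87/500 + 47/125 → 11/20
merge 9/20 + 11/20 → 1
L = 87/500 + 11/20 + 1 = 431/250 = 1.724 bits/symbol.

1.724 bits/symbol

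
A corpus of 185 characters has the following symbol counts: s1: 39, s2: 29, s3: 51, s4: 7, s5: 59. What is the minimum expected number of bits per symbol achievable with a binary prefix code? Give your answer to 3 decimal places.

2.195 bits/symbol

Probabilities are the counts divided by 185.
Repeatedly combine the two least-probable nodes; the expected code length is the sum of the merged weights.
merge 7/185 + 29/185 → 36/185
merge 36/185 + 39/185 → 15/37
merge 51/185 + 59/185 → 22/37
merge 15/37 + 22/37 → 1
L = 36/185 + 15/37 + 22/37 + 1 = 406/185 ≈ 2.195 bits/symbol.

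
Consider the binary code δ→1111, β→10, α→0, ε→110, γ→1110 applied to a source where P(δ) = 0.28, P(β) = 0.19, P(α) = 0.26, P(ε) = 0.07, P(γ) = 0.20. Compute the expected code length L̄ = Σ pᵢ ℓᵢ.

2.77 bits/symbol

L̄ = Σ pᵢ·ℓᵢ = 0.28·4 + 0.19·2 + 0.26·1 + 0.07·3 + 0.20·4 = 2.77 bits/symbol.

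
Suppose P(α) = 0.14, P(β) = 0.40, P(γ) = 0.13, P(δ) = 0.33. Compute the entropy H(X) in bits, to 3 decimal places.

1.836 bits

H = −Σ pᵢ log₂ pᵢ.
−0.14·log₂(0.14) = 0.3971
−0.40·log₂(0.40) = 0.5288
−0.13·log₂(0.13) = 0.3826
−0.33·log₂(0.33) = 0.5278
Sum ≈ 1.8363 → 1.836 bits.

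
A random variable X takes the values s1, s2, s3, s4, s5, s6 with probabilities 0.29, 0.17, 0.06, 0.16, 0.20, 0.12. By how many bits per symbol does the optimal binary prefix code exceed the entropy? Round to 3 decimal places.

0.060 bits

Entropy H = −Σ p log₂ p ≈ 2.4505 bits.
Huffman merges: 3/50+3/25→9/50; 4/25+17/100→33/100; 9/50+1/5→19/50; 29/100+33/100→31/50; 19/50+31/50→1. L = 251/100 ≈ 2.5100.
L − H = 2.5100 − 2.4505 = 0.060 bits.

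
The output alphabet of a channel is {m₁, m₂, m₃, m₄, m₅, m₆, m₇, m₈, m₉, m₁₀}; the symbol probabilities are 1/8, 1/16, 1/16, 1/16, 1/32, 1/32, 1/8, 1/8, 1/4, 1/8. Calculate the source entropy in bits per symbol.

3.0625 bits

Each probability is a power of 1/2, so log₂(1/p) is an integer.
H = Σ p·log₂(1/p) = 1/8·3 + 1/16·4 + 1/16·4 + 1/16·4 + 1/32·5 + 1/32·5 + 1/8·3 + 1/8·3 + 1/4·2 + 1/8·3 = 3.0625 bits.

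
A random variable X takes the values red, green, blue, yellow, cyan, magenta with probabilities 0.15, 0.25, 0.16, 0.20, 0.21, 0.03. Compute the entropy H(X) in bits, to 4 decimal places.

2.4225 bits

H = −Σ pᵢ log₂ pᵢ.
−0.15·log₂(0.15) = 0.4105
−0.25·log₂(0.25) = 0.5000
−0.16·log₂(0.16) = 0.4230
−0.20·log₂(0.20) = 0.4644
−0.21·log₂(0.21) = 0.4728
−0.03·log₂(0.03) = 0.1518
Sum ≈ 2.4225 → 2.4225 bits.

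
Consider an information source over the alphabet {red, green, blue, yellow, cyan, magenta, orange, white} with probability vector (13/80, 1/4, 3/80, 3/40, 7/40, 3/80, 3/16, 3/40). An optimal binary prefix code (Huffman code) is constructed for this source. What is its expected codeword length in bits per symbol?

Repeatedly combine the two least-probable nodes; the expected code length is the sum of the merged weights.
merge 3/80 + 3/80 → 3/40
merge 3/40 + 3/40 → 3/20
merge 3/40 + 3/20 → 9/40
merge 13/80 + 7/40 → 27/80
merge 3/16 + 9/40 → 33/80
merge 1/4 + 27/80 → 47/80
merge 33/80 + 47/80 → 1
L = 3/40 + 3/20 + 9/40 + 27/80 + 33/80 + 47/80 + 1 = 223/80 = 2.7875 bits/symbol.

2.7875 bits/symbol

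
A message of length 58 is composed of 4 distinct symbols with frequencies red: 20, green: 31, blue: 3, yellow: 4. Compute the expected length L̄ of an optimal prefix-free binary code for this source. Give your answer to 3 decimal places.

Probabilities are the counts divided by 58.
Repeatedly combine the two least-probable nodes; the expected code length is the sum of the merged weights.
merge 3/58 + 2/29 → 7/58
merge 7/58 + 10/29 → 27/58
merge 27/58 + 31/58 → 1
L = 7/58 + 27/58 + 1 = 46/29 ≈ 1.586 bits/symbol.

1.586 bits/symbol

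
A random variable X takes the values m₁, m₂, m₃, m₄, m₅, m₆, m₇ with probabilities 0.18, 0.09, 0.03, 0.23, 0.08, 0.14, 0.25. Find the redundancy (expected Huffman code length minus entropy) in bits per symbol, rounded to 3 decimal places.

0.044 bits

Entropy H = −Σ p log₂ p ≈ 2.5860 bits.
Huffman merges: 3/100+2/25→11/100; 9/100+11/100→1/5; 7/50+9/50→8/25; 1/5+23/100→43/100; 1/4+8/25→57/100; 43/100+57/100→1. L = 263/100 ≈ 2.6300.
L − H = 2.6300 − 2.5860 = 0.044 bits.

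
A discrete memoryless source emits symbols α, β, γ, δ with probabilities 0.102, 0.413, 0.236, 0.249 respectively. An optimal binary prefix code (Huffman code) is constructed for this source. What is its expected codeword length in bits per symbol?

1.925 bits/symbol

Repeatedly combine the two least-probable nodes; the expected code length is the sum of the merged weights.
merge 51/500 + 59/250 → 169/500
merge 249/1000 + 169/500 → 587/1000
merge 413/1000 + 587/1000 → 1
L = 169/500 + 587/1000 + 1 = 77/40 = 1.925 bits/symbol.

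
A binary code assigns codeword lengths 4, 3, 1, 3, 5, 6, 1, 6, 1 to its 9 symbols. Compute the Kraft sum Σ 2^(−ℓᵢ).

1.875

With common denominator 2^6 = 64: Σ 2^(−ℓᵢ) = 4/64 + 8/64 + 32/64 + 8/64 + 2/64 + 1/64 + 32/64 + 1/64 + 32/64 = 120/64 = 1.875.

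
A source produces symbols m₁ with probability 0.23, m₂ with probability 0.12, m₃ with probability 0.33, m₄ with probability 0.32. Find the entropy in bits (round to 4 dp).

1.9086 bits

H = −Σ pᵢ log₂ pᵢ.
−0.23·log₂(0.23) = 0.4877
−0.12·log₂(0.12) = 0.3671
−0.33·log₂(0.33) = 0.5278
−0.32·log₂(0.32) = 0.5260
Sum ≈ 1.9086 → 1.9086 bits.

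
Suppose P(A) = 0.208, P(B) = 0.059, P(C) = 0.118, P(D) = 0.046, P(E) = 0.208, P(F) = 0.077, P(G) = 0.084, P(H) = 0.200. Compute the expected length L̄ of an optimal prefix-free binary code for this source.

Repeatedly combine the two least-probable nodes; the expected code length is the sum of the merged weights.
merge 23/500 + 59/1000 → 21/200
merge 77/1000 + 21/250 → 161/1000
merge 21/200 + 59/500 → 223/1000
merge 161/1000 + 1/5 → 361/1000
merge 26/125 + 26/125 → 52/125
merge 223/1000 + 361/1000 → 73/125
merge 52/125 + 73/125 → 1
L = 21/200 + 161/1000 + 223/1000 + 361/1000 + 52/125 + 73/125 + 1 = 57/20 = 2.85 bits/symbol.

2.85 bits/symbol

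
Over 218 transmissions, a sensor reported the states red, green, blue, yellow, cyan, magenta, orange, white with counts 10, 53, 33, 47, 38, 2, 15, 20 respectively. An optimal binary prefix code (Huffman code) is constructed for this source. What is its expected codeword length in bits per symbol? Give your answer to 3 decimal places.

Probabilities are the counts divided by 218.
Repeatedly combine the two least-probable nodes; the expected code length is the sum of the merged weights.
merge 1/109 + 5/109 → 6/109
merge 6/109 + 15/218 → 27/218
merge 10/109 + 27/218 → 47/218
merge 33/218 + 19/109 → 71/218
merge 47/218 + 47/218 → 47/109
merge 53/218 + 71/218 → 62/109
merge 47/109 + 62/109 → 1
L = 6/109 + 27/218 + 47/218 + 71/218 + 47/109 + 62/109 + 1 = 593/218 ≈ 2.720 bits/symbol.

2.720 bits/symbol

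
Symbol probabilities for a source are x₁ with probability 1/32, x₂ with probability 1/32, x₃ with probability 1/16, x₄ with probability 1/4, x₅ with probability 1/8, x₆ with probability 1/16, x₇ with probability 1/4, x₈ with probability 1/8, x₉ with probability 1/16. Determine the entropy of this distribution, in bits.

2.8125 bits

Each probability is a power of 1/2, so log₂(1/p) is an integer.
H = Σ p·log₂(1/p) = 1/32·5 + 1/32·5 + 1/16·4 + 1/4·2 + 1/8·3 + 1/16·4 + 1/4·2 + 1/8·3 + 1/16·4 = 2.8125 bits.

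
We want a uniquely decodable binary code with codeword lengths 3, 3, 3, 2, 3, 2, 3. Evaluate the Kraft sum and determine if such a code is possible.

1.125; no

With common denominator 2^3 = 8: Σ 2^(−ℓᵢ) = 1/8 + 1/8 + 1/8 + 2/8 + 1/8 + 2/8 + 1/8 = 9/8 = 1.125.
Kraft's inequality requires Σ ≤ 1; here Σ = 1.125 > 1, so no such prefix code exists.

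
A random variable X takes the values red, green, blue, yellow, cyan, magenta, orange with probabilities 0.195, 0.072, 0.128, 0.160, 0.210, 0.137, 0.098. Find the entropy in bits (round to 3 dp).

2.730 bits

H = −Σ pᵢ log₂ pᵢ.
−0.195·log₂(0.195) = 0.4599
−0.072·log₂(0.072) = 0.2733
−0.128·log₂(0.128) = 0.3796
−0.160·log₂(0.160) = 0.4230
−0.210·log₂(0.210) = 0.4728
−0.137·log₂(0.137) = 0.3929
−0.098·log₂(0.098) = 0.3284
Sum ≈ 2.7299 → 2.730 bits.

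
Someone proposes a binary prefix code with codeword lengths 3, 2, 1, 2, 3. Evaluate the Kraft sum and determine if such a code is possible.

1.25; no

With common denominator 2^3 = 8: Σ 2^(−ℓᵢ) = 1/8 + 2/8 + 4/8 + 2/8 + 1/8 = 10/8 = 1.25.
Kraft's inequality requires Σ ≤ 1; here Σ = 1.25 > 1, so no such prefix code exists.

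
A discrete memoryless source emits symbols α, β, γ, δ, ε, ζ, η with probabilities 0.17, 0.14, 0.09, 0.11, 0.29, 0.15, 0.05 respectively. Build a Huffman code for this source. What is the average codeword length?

2.68 bits/symbol

Repeatedly combine the two least-probable nodes; the expected code length is the sum of the merged weights.
merge 1/20 + 9/100 → 7/50
merge 11/100 + 7/50 → 1/4
merge 7/50 + 3/20 → 29/100
merge 17/100 + 1/4 → 21/50
merge 29/100 + 29/100 → 29/50
merge 21/50 + 29/50 → 1
L = 7/50 + 1/4 + 29/100 + 21/50 + 29/50 + 1 = 67/25 = 2.68 bits/symbol.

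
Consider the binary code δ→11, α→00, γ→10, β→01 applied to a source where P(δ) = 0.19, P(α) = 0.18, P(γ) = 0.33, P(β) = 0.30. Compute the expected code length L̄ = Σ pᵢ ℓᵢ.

L̄ = Σ pᵢ·ℓᵢ = 0.19·2 + 0.18·2 + 0.33·2 + 0.30·2 = 2 bits/symbol.

2 bits/symbol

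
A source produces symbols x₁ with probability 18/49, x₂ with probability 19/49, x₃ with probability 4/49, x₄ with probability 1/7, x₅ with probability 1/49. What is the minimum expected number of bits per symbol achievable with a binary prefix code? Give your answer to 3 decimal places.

Repeatedly combine the two least-probable nodes; the expected code length is the sum of the merged weights.
merge 1/49 + 4/49 → 5/49
merge 5/49 + 1/7 → 12/49
merge 12/49 + 18/49 → 30/49
merge 19/49 + 30/49 → 1
L = 5/49 + 12/49 + 30/49 + 1 = 96/49 ≈ 1.959 bits/symbol.

1.959 bits/symbol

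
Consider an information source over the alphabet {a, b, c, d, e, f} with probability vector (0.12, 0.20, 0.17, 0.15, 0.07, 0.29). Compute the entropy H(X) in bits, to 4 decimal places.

H = −Σ pᵢ log₂ pᵢ.
−0.12·log₂(0.12) = 0.3671
−0.20·log₂(0.20) = 0.4644
−0.17·log₂(0.17) = 0.4346
−0.15·log₂(0.15) = 0.4105
−0.07·log₂(0.07) = 0.2686
−0.29·log₂(0.29) = 0.5179
Sum ≈ 2.4630 → 2.4630 bits.

2.4630 bits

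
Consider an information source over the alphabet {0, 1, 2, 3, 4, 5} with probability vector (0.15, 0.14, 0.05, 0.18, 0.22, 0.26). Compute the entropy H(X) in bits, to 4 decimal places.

H = −Σ pᵢ log₂ pᵢ.
−0.15·log₂(0.15) = 0.4105
−0.14·log₂(0.14) = 0.3971
−0.05·log₂(0.05) = 0.2161
−0.18·log₂(0.18) = 0.4453
−0.22·log₂(0.22) = 0.4806
−0.26·log₂(0.26) = 0.5053
Sum ≈ 2.4549 → 2.4549 bits.

2.4549 bits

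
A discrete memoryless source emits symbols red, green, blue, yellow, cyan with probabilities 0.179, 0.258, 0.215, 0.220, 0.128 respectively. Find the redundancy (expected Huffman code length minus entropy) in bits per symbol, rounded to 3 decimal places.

Entropy H = −Σ p log₂ p ≈ 2.2855 bits.
Huffman merges: 16/125+179/1000→307/1000; 43/200+11/50→87/200; 129/500+307/1000→113/200; 87/200+113/200→1. L = 2307/1000 ≈ 2.3070.
L − H = 2.3070 − 2.2855 = 0.021 bits.

0.021 bits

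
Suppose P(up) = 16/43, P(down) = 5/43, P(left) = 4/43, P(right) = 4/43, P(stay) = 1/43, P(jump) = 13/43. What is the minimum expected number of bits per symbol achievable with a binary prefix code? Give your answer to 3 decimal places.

Repeatedly combine the two least-probable nodes; the expected code length is the sum of the merged weights.
merge 1/43 + 4/43 → 5/43
merge 4/43 + 5/43 → 9/43
merge 5/43 + 9/43 → 14/43
merge 13/43 + 14/43 → 27/43
merge 16/43 + 27/43 → 1
L = 5/43 + 9/43 + 14/43 + 27/43 + 1 = 98/43 ≈ 2.279 bits/symbol.

2.279 bits/symbol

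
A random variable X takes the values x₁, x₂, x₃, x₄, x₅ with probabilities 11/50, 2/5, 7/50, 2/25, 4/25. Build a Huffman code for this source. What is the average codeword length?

2.2 bits/symbol

Repeatedly combine the two least-probable nodes; the expected code length is the sum of the merged weights.
merge 2/25 + 7/50 → 11/50
merge 4/25 + 11/50 → 19/50
merge 11/50 + 19/50 → 3/5
merge 2/5 + 3/5 → 1
L = 11/50 + 19/50 + 3/5 + 1 = 11/5 = 2.2 bits/symbol.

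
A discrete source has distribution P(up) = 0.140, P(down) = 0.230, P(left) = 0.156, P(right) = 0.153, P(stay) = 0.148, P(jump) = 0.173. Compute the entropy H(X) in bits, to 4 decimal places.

2.5631 bits

H = −Σ pᵢ log₂ pᵢ.
−0.140·log₂(0.140) = 0.3971
−0.230·log₂(0.230) = 0.4877
−0.156·log₂(0.156) = 0.4181
−0.153·log₂(0.153) = 0.4144
−0.148·log₂(0.148) = 0.4079
−0.173·log₂(0.173) = 0.4379
Sum ≈ 2.5631 → 2.5631 bits.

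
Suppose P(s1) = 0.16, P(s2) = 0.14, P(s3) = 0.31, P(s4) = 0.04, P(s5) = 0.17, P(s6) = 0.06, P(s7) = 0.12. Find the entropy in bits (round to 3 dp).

2.575 bits

H = −Σ pᵢ log₂ pᵢ.
−0.16·log₂(0.16) = 0.4230
−0.14·log₂(0.14) = 0.3971
−0.31·log₂(0.31) = 0.5238
−0.04·log₂(0.04) = 0.1858
−0.17·log₂(0.17) = 0.4346
−0.06·log₂(0.06) = 0.2435
−0.12·log₂(0.12) = 0.3671
Sum ≈ 2.5749 → 2.575 bits.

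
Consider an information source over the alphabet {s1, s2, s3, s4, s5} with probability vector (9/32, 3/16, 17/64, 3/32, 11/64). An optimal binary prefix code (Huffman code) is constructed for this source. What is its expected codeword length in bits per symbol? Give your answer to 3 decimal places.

Repeatedly combine the two least-probable nodes; the expected code length is the sum of the merged weights.
merge 3/32 + 11/64 → 17/64
merge 3/16 + 17/64 → 29/64
merge 17/64 + 9/32 → 35/64
merge 29/64 + 35/64 → 1
L = 17/64 + 29/64 + 35/64 + 1 = 145/64 ≈ 2.266 bits/symbol.

2.266 bits/symbol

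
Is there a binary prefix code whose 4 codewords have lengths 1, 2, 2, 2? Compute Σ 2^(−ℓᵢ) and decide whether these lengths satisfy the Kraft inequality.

With common denominator 2^2 = 4: Σ 2^(−ℓᵢ) = 2/4 + 1/4 + 1/4 + 1/4 = 5/4 = 1.25.
Kraft's inequality requires Σ ≤ 1; here Σ = 1.25 > 1, so no such prefix code exists.

1.25; no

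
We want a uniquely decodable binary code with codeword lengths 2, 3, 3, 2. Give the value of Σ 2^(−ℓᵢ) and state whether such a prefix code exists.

0.75; yes

With common denominator 2^3 = 8: Σ 2^(−ℓᵢ) = 2/8 + 1/8 + 1/8 + 2/8 = 6/8 = 0.75.
Kraft's inequality requires Σ ≤ 1; here Σ = 0.75 ≤ 1, so such a prefix code exists.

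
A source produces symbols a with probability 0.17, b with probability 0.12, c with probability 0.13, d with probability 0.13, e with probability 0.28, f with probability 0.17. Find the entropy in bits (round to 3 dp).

H = −Σ pᵢ log₂ pᵢ.
−0.17·log₂(0.17) = 0.4346
−0.12·log₂(0.12) = 0.3671
−0.13·log₂(0.13) = 0.3826
−0.13·log₂(0.13) = 0.3826
−0.28·log₂(0.28) = 0.5142
−0.17·log₂(0.17) = 0.4346
Sum ≈ 2.5157 → 2.516 bits.

2.516 bits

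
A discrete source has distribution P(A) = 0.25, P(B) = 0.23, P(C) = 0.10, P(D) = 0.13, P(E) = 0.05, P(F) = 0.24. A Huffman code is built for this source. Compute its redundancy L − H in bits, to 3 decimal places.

0.017 bits

Entropy H = −Σ p log₂ p ≈ 2.4127 bits.
Huffman merges: 1/20+1/10→3/20; 13/100+3/20→7/25; 23/100+6/25→47/100; 1/4+7/25→53/100; 47/100+53/100→1. L = 243/100 ≈ 2.4300.
L − H = 2.4300 − 2.4127 = 0.017 bits.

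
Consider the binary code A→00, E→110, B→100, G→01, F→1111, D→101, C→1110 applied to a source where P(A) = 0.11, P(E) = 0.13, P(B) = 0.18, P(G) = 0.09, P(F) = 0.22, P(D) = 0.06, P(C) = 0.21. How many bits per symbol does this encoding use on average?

L̄ = Σ pᵢ·ℓᵢ = 0.11·2 + 0.13·3 + 0.18·3 + 0.09·2 + 0.22·4 + 0.06·3 + 0.21·4 = 3.23 bits/symbol.

3.23 bits/symbol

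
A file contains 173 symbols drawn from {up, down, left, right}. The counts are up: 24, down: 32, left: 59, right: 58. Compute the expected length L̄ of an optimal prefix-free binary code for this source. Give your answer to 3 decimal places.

Probabilities are the counts divided by 173.
Repeatedly combine the two least-probable nodes; the expected code length is the sum of the merged weights.
merge 24/173 + 32/173 → 56/173
merge 56/173 + 58/173 → 114/173
merge 59/173 + 114/173 → 1
L = 56/173 + 114/173 + 1 = 343/173 ≈ 1.983 bits/symbol.

1.983 bits/symbol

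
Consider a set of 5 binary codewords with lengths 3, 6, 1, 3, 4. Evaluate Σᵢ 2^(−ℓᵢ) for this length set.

With common denominator 2^6 = 64: Σ 2^(−ℓᵢ) = 8/64 + 1/64 + 32/64 + 8/64 + 4/64 = 53/64 = 0.828125.

0.828125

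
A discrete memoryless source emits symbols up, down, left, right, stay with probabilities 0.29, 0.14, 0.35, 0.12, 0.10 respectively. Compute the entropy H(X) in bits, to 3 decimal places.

2.144 bits

H = −Σ pᵢ log₂ pᵢ.
−0.29·log₂(0.29) = 0.5179
−0.14·log₂(0.14) = 0.3971
−0.35·log₂(0.35) = 0.5301
−0.12·log₂(0.12) = 0.3671
−0.10·log₂(0.10) = 0.3322
Sum ≈ 2.1444 → 2.144 bits.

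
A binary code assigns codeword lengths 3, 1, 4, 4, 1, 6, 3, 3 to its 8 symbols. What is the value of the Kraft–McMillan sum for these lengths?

1.515625

With common denominator 2^6 = 64: Σ 2^(−ℓᵢ) = 8/64 + 32/64 + 4/64 + 4/64 + 32/64 + 1/64 + 8/64 + 8/64 = 97/64 = 1.515625.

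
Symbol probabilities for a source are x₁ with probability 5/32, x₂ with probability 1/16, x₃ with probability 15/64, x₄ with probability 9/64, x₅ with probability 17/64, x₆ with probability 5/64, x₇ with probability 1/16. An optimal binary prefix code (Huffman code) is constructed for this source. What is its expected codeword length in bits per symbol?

2.625 bits/symbol

Repeatedly combine the two least-probable nodes; the expected code length is the sum of the merged weights.
merge 1/16 + 1/16 → 1/8
merge 5/64 + 1/8 → 13/64
merge 9/64 + 5/32 → 19/64
merge 13/64 + 15/64 → 7/16
merge 17/64 + 19/64 → 9/16
merge 7/16 + 9/16 → 1
L = 1/8 + 13/64 + 19/64 + 7/16 + 9/16 + 1 = 21/8 = 2.625 bits/symbol.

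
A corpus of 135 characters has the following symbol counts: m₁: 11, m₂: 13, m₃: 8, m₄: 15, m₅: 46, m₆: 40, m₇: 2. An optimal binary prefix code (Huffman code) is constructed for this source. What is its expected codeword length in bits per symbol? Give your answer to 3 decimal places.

2.437 bits/symbol

Probabilities are the counts divided by 135.
Repeatedly combine the two least-probable nodes; the expected code length is the sum of the merged weights.
merge 2/135 + 8/135 → 2/27
merge 2/27 + 11/135 → 7/45
merge 13/135 + 1/9 → 28/135
merge 7/45 + 28/135 → 49/135
merge 8/27 + 46/135 → 86/135
merge 49/135 + 86/135 → 1
L = 2/27 + 7/45 + 28/135 + 49/135 + 86/135 + 1 = 329/135 ≈ 2.437 bits/symbol.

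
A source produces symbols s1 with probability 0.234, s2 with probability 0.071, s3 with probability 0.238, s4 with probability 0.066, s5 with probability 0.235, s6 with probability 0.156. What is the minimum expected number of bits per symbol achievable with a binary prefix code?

Repeatedly combine the two least-probable nodes; the expected code length is the sum of the merged weights.
merge 33/500 + 71/1000 → 137/1000
merge 137/1000 + 39/250 → 293/1000
merge 117/500 + 47/200 → 469/1000
merge 119/500 + 293/1000 → 531/1000
merge 469/1000 + 531/1000 → 1
L = 137/1000 + 293/1000 + 469/1000 + 531/1000 + 1 = 243/100 = 2.43 bits/symbol.

2.43 bits/symbol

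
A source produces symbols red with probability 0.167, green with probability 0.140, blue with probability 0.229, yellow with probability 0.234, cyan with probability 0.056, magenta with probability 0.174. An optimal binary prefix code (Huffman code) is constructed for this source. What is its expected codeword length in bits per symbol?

2.537 bits/symbol

Repeatedly combine the two least-probable nodes; the expected code length is the sum of the merged weights.
merge 7/125 + 7/50 → 49/250
merge 167/1000 + 87/500 → 341/1000
merge 49/250 + 229/1000 → 17/40
merge 117/500 + 341/1000 → 23/40
merge 17/40 + 23/40 → 1
L = 49/250 + 341/1000 + 17/40 + 23/40 + 1 = 2537/1000 = 2.537 bits/symbol.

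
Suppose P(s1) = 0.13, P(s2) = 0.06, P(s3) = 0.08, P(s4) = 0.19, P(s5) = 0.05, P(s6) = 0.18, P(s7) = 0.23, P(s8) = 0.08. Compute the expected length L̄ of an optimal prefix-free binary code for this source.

Repeatedly combine the two least-probable nodes; the expected code length is the sum of the merged weights.
merge 1/20 + 3/50 → 11/100
merge 2/25 + 2/25 → 4/25
merge 11/100 + 13/100 → 6/25
merge 4/25 + 9/50 → 17/50
merge 19/100 + 23/100 → 21/50
merge 6/25 + 17/50 → 29/50
merge 21/50 + 29/50 → 1
L = 11/100 + 4/25 + 6/25 + 17/50 + 21/50 + 29/50 + 1 = 57/20 = 2.85 bits/symbol.

2.85 bits/symbol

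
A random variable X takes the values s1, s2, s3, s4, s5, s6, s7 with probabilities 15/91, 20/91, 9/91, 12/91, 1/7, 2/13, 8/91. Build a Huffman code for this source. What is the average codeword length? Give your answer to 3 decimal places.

2.780 bits/symbol

Repeatedly combine the two least-probable nodes; the expected code length is the sum of the merged weights.
merge 8/91 + 9/91 → 17/91
merge 12/91 + 1/7 → 25/91
merge 2/13 + 15/91 → 29/91
merge 17/91 + 20/91 → 37/91
merge 25/91 + 29/91 → 54/91
merge 37/91 + 54/91 → 1
L = 17/91 + 25/91 + 29/91 + 37/91 + 54/91 + 1 = 253/91 ≈ 2.780 bits/symbol.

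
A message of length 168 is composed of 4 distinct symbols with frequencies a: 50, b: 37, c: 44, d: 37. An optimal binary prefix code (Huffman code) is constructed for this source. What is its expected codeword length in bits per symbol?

Probabilities are the counts divided by 168.
Repeatedly combine the two least-probable nodes; the expected code length is the sum of the merged weights.
merge 37/168 + 37/168 → 37/84
merge 11/42 + 25/84 → 47/84
merge 37/84 + 47/84 → 1
L = 37/84 + 47/84 + 1 = 2 bits/symbol.

2 bits/symbol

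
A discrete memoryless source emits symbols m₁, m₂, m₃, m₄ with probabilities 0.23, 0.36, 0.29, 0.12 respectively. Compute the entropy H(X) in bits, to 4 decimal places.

1.9033 bits

H = −Σ pᵢ log₂ pᵢ.
−0.23·log₂(0.23) = 0.4877
−0.36·log₂(0.36) = 0.5306
−0.29·log₂(0.29) = 0.5179
−0.12·log₂(0.12) = 0.3671
Sum ≈ 1.9033 → 1.9033 bits.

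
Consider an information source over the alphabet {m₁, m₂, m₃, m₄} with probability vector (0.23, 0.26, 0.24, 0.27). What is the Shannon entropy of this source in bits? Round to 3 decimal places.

1.997 bits

H = −Σ pᵢ log₂ pᵢ.
−0.23·log₂(0.23) = 0.4877
−0.26·log₂(0.26) = 0.5053
−0.24·log₂(0.24) = 0.4941
−0.27·log₂(0.27) = 0.5100
Sum ≈ 1.9971 → 1.997 bits.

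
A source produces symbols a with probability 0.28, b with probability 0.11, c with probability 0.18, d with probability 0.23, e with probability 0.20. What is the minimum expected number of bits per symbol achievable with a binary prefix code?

Repeatedly combine the two least-probable nodes; the expected code length is the sum of the merged weights.
merge 11/100 + 9/50 → 29/100
merge 1/5 + 23/100 → 43/100
merge 7/25 + 29/100 → 57/100
merge 43/100 + 57/100 → 1
L = 29/100 + 43/100 + 57/100 + 1 = 229/100 = 2.29 bits/symbol.

2.29 bits/symbol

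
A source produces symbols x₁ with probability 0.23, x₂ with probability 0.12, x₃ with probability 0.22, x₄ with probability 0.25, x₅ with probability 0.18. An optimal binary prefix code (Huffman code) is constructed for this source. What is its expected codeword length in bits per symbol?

2.3 bits/symbol

Repeatedly combine the two least-probable nodes; the expected code length is the sum of the merged weights.
merge 3/25 + 9/50 → 3/10
merge 11/50 + 23/100 → 9/20
merge 1/4 + 3/10 → 11/20
merge 9/20 + 11/20 → 1
L = 3/10 + 9/20 + 11/20 + 1 = 23/10 = 2.3 bits/symbol.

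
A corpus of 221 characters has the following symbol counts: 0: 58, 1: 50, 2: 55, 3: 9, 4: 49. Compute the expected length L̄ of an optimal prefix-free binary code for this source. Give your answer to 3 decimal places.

Probabilities are the counts divided by 221.
Repeatedly combine the two least-probable nodes; the expected code length is the sum of the merged weights.
merge 9/221 + 49/221 → 58/221
merge 50/221 + 55/221 → 105/221
merge 58/221 + 58/221 → 116/221
merge 105/221 + 116/221 → 1
L = 58/221 + 105/221 + 116/221 + 1 = 500/221 ≈ 2.262 bits/symbol.

2.262 bits/symbol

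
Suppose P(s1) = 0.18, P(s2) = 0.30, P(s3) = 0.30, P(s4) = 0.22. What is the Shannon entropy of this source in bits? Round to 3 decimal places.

1.968 bits

H = −Σ pᵢ log₂ pᵢ.
−0.18·log₂(0.18) = 0.4453
−0.30·log₂(0.30) = 0.5211
−0.30·log₂(0.30) = 0.5211
−0.22·log₂(0.22) = 0.4806
Sum ≈ 1.9681 → 1.968 bits.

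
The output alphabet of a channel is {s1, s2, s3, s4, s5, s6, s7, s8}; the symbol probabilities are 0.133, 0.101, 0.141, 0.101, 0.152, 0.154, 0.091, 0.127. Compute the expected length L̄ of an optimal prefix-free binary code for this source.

3 bits/symbol

Repeatedly combine the two least-probable nodes; the expected code length is the sum of the merged weights.
merge 91/1000 + 101/1000 → 24/125
merge 101/1000 + 127/1000 → 57/250
merge 133/1000 + 141/1000 → 137/500
merge 19/125 + 77/500 → 153/500
merge 24/125 + 57/250 → 21/50
merge 137/500 + 153/500 → 29/50
merge 21/50 + 29/50 → 1
L = 24/125 + 57/250 + 137/500 + 153/500 + 21/50 + 29/50 + 1 = 3 bits/symbol.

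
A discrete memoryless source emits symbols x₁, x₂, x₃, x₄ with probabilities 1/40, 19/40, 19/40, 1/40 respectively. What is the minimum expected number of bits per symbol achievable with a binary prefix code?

1.575 bits/symbol

Repeatedly combine the two least-probable nodes; the expected code length is the sum of the merged weights.
merge 1/40 + 1/40 → 1/20
merge 1/20 + 19/40 → 21/40
merge 19/40 + 21/40 → 1
L = 1/20 + 21/40 + 1 = 63/40 = 1.575 bits/symbol.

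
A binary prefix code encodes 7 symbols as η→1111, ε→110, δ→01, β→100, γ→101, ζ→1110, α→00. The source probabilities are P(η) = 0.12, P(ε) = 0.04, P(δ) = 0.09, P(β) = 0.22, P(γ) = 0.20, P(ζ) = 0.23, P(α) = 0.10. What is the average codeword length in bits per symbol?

L̄ = Σ pᵢ·ℓᵢ = 0.12·4 + 0.04·3 + 0.09·2 + 0.22·3 + 0.20·3 + 0.23·4 + 0.10·2 = 3.16 bits/symbol.

3.16 bits/symbol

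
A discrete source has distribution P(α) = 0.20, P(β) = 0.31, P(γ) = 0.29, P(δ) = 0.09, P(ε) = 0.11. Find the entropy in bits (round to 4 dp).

H = −Σ pᵢ log₂ pᵢ.
−0.20·log₂(0.20) = 0.4644
−0.31·log₂(0.31) = 0.5238
−0.29·log₂(0.29) = 0.5179
−0.09·log₂(0.09) = 0.3127
−0.11·log₂(0.11) = 0.3503
Sum ≈ 2.1690 → 2.1690 bits.

2.1690 bits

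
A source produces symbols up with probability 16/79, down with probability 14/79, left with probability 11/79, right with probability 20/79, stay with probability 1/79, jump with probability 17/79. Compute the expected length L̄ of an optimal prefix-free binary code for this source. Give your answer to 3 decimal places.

2.481 bits/symbol

Repeatedly combine the two least-probable nodes; the expected code length is the sum of the merged weights.
merge 1/79 + 11/79 → 12/79
merge 12/79 + 14/79 → 26/79
merge 16/79 + 17/79 → 33/79
merge 20/79 + 26/79 → 46/79
merge 33/79 + 46/79 → 1
L = 12/79 + 26/79 + 33/79 + 46/79 + 1 = 196/79 ≈ 2.481 bits/symbol.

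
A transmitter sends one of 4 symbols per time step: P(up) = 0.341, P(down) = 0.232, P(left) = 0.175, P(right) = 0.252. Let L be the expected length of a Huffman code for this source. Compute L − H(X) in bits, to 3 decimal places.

0.041 bits

Entropy H = −Σ p log₂ p ≈ 1.9594 bits.
Huffman merges: 7/40+29/125→407/1000; 63/250+341/1000→593/1000; 407/1000+593/1000→1. L = 2 ≈ 2.0000.
L − H = 2.0000 − 1.9594 = 0.041 bits.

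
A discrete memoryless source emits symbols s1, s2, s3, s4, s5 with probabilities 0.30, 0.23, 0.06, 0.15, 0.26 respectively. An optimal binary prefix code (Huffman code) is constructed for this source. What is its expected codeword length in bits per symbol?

Repeatedly combine the two least-probable nodes; the expected code length is the sum of the merged weights.
merge 3/50 + 3/20 → 21/100
merge 21/100 + 23/100 → 11/25
merge 13/50 + 3/10 → 14/25
merge 11/25 + 14/25 → 1
L = 21/100 + 11/25 + 14/25 + 1 = 221/100 = 2.21 bits/symbol.

2.21 bits/symbol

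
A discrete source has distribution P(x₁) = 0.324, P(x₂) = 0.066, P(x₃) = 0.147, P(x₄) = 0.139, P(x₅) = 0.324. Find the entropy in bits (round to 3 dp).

H = −Σ pᵢ log₂ pᵢ.
−0.324·log₂(0.324) = 0.5268
−0.066·log₂(0.066) = 0.2588
−0.147·log₂(0.147) = 0.4066
−0.139·log₂(0.139) = 0.3957
−0.324·log₂(0.324) = 0.5268
Sum ≈ 2.1147 → 2.115 bits.

2.115 bits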